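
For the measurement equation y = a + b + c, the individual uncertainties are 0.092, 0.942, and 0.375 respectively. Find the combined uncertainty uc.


For a sum of independent quantities, uc = sqrt(u1^2 + u2^2 + u3^2).
uc = sqrt(0.092^2 + 0.942^2 + 0.375^2)
uc = sqrt(0.008464 + 0.887364 + 0.140625)
uc = 1.0181

1.0181


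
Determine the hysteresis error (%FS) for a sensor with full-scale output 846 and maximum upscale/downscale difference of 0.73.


Hysteresis = (max difference / full scale) * 100%.
H = (0.73 / 846) * 100
H = 0.086 %FS

0.086 %FS


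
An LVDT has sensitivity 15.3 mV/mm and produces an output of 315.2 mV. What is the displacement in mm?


Displacement = Vout / sensitivity.
d = 315.2 / 15.3
d = 20.601 mm

20.601 mm


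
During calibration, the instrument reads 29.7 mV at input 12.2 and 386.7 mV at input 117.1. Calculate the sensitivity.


Sensitivity = (y2 - y1) / (x2 - x1).
S = (386.7 - 29.7) / (117.1 - 12.2)
S = 357.0 / 104.9
S = 3.4032 mV/unit

3.4032 mV/unit


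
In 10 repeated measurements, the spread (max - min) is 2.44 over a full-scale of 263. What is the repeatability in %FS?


Repeatability = (spread / full scale) * 100%.
R = (2.44 / 263) * 100
R = 0.928 %FS

0.928 %FS


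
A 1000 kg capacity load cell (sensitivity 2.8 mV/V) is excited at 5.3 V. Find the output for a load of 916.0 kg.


Vout = rated_output * Vex * (load / capacity).
Vout = 2.8 * 5.3 * (916.0 / 1000)
Vout = 2.8 * 5.3 * 0.916
Vout = 13.593 mV

13.593 mV


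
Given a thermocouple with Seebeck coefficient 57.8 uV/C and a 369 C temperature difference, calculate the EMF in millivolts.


The thermocouple output V = sensitivity * dT.
V = 57.8 uV/C * 369 C
V = 21328.2 uV
V = 21.328 mV

21.328 mV


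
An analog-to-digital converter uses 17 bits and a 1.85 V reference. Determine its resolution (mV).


The resolution (LSB) of an ADC is Vref / 2^n.
LSB = 1.85 / 2^17
LSB = 1.85 / 131072
LSB = 1.411e-05 V = 0.01411438 mV

0.01411438 mV


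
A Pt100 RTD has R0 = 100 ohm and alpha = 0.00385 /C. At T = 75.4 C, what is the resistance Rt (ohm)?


The RTD equation: Rt = R0 * (1 + alpha * T).
Rt = 100 * (1 + 0.00385 * 75.4)
Rt = 100 * (1 + 0.29029)
Rt = 100 * 1.29029
Rt = 129.029 ohm

129.029 ohm


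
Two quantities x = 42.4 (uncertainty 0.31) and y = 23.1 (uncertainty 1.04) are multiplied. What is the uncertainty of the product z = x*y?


For a product z = x*y, the relative uncertainty is:
uz/z = sqrt((ux/x)^2 + (uy/y)^2)
Relative uncertainties: ux/x = 0.31/42.4 = 0.007311
uy/y = 1.04/23.1 = 0.045022
z = 42.4 * 23.1 = 979.4
uz = 979.4 * sqrt(0.007311^2 + 0.045022^2) = 44.674

44.674


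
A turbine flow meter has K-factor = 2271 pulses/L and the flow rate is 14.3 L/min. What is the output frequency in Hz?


Frequency = K * Q / 60 (converting L/min to L/s).
f = 2271 * 14.3 / 60
f = 32475.3 / 60
f = 541.25 Hz

541.25 Hz


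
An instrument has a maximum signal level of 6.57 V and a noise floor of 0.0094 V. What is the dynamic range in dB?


Dynamic range = 20 * log10(Vmax / Vnoise).
DR = 20 * log10(6.57 / 0.0094)
DR = 20 * log10(698.94)
DR = 56.89 dB

56.89 dB


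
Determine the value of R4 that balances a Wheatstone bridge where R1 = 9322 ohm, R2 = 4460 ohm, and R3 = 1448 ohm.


At balance: R1*R4 = R2*R3, so R4 = R2*R3/R1.
R4 = 4460 * 1448 / 9322
R4 = 6458080 / 9322
R4 = 692.78 ohm

692.78 ohm


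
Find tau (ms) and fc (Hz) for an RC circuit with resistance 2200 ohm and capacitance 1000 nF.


Time constant: tau = R * C.
tau = 2200 * 1.00e-06 = 0.0022 s
tau = 2.2 ms
Cutoff frequency: fc = 1 / (2*pi*R*C).
fc = 1 / (2*pi*0.0022) = 72.34 Hz

tau = 2.2 ms, fc = 72.34 Hz


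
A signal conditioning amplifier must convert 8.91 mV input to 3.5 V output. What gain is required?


Gain = Vout / Vin (converting to same units).
G = 3.5 V / 8.91 mV
G = 3500.0 mV / 8.91 mV
G = 392.82

392.82


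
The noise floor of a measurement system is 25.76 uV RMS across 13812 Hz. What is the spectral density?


Noise spectral density = Vrms / sqrt(BW).
NSD = 25.76 / sqrt(13812)
NSD = 25.76 / 117.5245
NSD = 0.2192 uV/sqrt(Hz)

0.2192 uV/sqrt(Hz)


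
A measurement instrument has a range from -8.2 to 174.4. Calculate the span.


Span = upper range - lower range.
Span = 174.4 - (-8.2)
Span = 182.6

182.6


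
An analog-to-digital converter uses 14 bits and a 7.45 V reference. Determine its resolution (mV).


The resolution (LSB) of an ADC is Vref / 2^n.
LSB = 7.45 / 2^14
LSB = 7.45 / 16384
LSB = 0.00045471 V = 0.45471191 mV

0.45471191 mV


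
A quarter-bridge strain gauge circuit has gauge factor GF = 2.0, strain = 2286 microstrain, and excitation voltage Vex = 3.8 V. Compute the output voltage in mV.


Quarter bridge output: Vout = (GF * epsilon * Vex) / 4.
Vout = (2.0 * 2286e-6 * 3.8) / 4
Vout = 0.0173736 / 4 V
Vout = 0.0043434 V = 4.3434 mV

4.3434 mV


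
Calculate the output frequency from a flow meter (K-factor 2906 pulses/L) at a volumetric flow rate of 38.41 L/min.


Frequency = K * Q / 60 (converting L/min to L/s).
f = 2906 * 38.41 / 60
f = 111619.46 / 60
f = 1860.32 Hz

1860.32 Hz


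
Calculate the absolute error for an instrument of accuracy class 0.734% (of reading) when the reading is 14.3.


Absolute error = (accuracy% / 100) * reading.
Error = (0.734 / 100) * 14.3
Error = 0.00734 * 14.3
Error = 0.105

0.105


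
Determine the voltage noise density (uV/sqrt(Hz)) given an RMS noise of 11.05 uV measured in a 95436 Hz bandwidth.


Noise spectral density = Vrms / sqrt(BW).
NSD = 11.05 / sqrt(95436)
NSD = 11.05 / 308.9272
NSD = 0.0358 uV/sqrt(Hz)

0.0358 uV/sqrt(Hz)


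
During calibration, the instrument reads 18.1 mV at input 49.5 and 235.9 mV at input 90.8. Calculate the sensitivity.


Sensitivity = (y2 - y1) / (x2 - x1).
S = (235.9 - 18.1) / (90.8 - 49.5)
S = 217.8 / 41.3
S = 5.2736 mV/unit

5.2736 mV/unit


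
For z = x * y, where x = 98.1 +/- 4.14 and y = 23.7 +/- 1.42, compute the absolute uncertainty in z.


For a product z = x*y, the relative uncertainty is:
uz/z = sqrt((ux/x)^2 + (uy/y)^2)
Relative uncertainties: ux/x = 4.14/98.1 = 0.042202
uy/y = 1.42/23.7 = 0.059916
z = 98.1 * 23.7 = 2325.0
uz = 2325.0 * sqrt(0.042202^2 + 0.059916^2) = 170.388

170.388


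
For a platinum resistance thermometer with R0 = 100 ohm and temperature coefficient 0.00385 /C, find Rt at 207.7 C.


The RTD equation: Rt = R0 * (1 + alpha * T).
Rt = 100 * (1 + 0.00385 * 207.7)
Rt = 100 * (1 + 0.799645)
Rt = 100 * 1.799645
Rt = 179.964 ohm

179.964 ohm


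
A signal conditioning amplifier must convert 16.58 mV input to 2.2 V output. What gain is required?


Gain = Vout / Vin (converting to same units).
G = 2.2 V / 16.58 mV
G = 2200.0 mV / 16.58 mV
G = 132.69

132.69


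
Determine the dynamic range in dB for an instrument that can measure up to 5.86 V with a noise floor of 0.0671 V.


Dynamic range = 20 * log10(Vmax / Vnoise).
DR = 20 * log10(5.86 / 0.0671)
DR = 20 * log10(87.33)
DR = 38.82 dB

38.82 dB


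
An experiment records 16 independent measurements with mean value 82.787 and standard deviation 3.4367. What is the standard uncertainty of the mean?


The standard uncertainty for Type A evaluation is u = s / sqrt(n).
u = 3.4367 / sqrt(16)
u = 3.4367 / 4.0
u = 0.8592

0.8592


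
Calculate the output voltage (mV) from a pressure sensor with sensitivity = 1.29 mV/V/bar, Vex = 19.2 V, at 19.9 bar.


Output = sensitivity * Vex * P.
Vout = 1.29 * 19.2 * 19.9
Vout = 24.768 * 19.9
Vout = 492.88 mV

492.88 mV


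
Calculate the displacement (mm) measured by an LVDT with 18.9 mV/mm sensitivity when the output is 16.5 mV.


Displacement = Vout / sensitivity.
d = 16.5 / 18.9
d = 0.873 mm

0.873 mm


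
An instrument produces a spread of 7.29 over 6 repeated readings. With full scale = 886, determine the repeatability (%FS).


Repeatability = (spread / full scale) * 100%.
R = (7.29 / 886) * 100
R = 0.823 %FS

0.823 %FS


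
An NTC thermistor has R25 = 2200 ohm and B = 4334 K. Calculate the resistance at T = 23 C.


NTC thermistor equation: Rt = R25 * exp(B * (1/T - 1/T25)).
T in Kelvin: 296.15 K, T25 = 298.15 K
1/T - 1/T25 = 1/296.15 - 1/298.15 = 2.265e-05
B * (1/T - 1/T25) = 4334 * 2.265e-05 = 0.0982
Rt = 2200 * exp(0.0982) = 2426.9 ohm

2426.9 ohm


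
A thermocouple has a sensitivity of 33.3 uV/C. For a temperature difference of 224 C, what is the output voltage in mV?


The thermocouple output V = sensitivity * dT.
V = 33.3 uV/C * 224 C
V = 7459.2 uV
V = 7.459 mV

7.459 mV


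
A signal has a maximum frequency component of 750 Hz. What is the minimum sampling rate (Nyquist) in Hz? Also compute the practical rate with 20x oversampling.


By Nyquist theorem, fs_min = 2 * fmax.
fs_min = 2 * 750 = 1500 Hz
Practical rate = 20 * fs_min = 20 * 1500 = 30000 Hz

fs_min = 1500 Hz, fs_practical = 30000 Hz


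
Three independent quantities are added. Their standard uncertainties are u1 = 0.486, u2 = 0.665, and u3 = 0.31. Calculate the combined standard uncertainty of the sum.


For a sum of independent quantities, uc = sqrt(u1^2 + u2^2 + u3^2).
uc = sqrt(0.486^2 + 0.665^2 + 0.31^2)
uc = sqrt(0.236196 + 0.442225 + 0.0961)
uc = 0.8801

0.8801


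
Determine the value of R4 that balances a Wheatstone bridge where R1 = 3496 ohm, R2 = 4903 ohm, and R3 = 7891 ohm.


At balance: R1*R4 = R2*R3, so R4 = R2*R3/R1.
R4 = 4903 * 7891 / 3496
R4 = 38689573 / 3496
R4 = 11066.81 ohm

11066.81 ohm


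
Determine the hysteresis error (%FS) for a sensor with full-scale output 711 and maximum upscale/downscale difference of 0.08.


Hysteresis = (max difference / full scale) * 100%.
H = (0.08 / 711) * 100
H = 0.011 %FS

0.011 %FS


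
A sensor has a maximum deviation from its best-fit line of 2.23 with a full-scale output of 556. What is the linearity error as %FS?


Linearity error = (max deviation / full scale) * 100%.
Linearity = (2.23 / 556) * 100
Linearity = 0.401 %FS

0.401 %FS


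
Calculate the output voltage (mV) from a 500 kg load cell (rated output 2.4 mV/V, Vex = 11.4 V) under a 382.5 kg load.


Vout = rated_output * Vex * (load / capacity).
Vout = 2.4 * 11.4 * (382.5 / 500)
Vout = 2.4 * 11.4 * 0.765
Vout = 20.93 mV

20.93 mV


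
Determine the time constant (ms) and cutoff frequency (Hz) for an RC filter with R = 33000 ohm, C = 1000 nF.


Time constant: tau = R * C.
tau = 33000 * 1.00e-06 = 0.033 s
tau = 33.0 ms
Cutoff frequency: fc = 1 / (2*pi*R*C).
fc = 1 / (2*pi*0.033) = 4.82 Hz

tau = 33.0 ms, fc = 4.82 Hz


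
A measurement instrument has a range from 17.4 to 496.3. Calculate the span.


Span = upper range - lower range.
Span = 496.3 - (17.4)
Span = 478.9

478.9


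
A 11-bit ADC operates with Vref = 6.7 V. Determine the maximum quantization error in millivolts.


The maximum quantization error is +/- LSB/2.
LSB = Vref / 2^n = 6.7 / 2048 = 0.00327148 V
Max error = LSB / 2 = 0.00327148 / 2 = 0.00163574 V
Max error = 1.6357 mV

1.6357 mV


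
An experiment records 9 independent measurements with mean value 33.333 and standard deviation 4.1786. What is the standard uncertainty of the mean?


The standard uncertainty for Type A evaluation is u = s / sqrt(n).
u = 4.1786 / sqrt(9)
u = 4.1786 / 3.0
u = 1.3929

1.3929


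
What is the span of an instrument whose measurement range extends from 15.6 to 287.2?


Span = upper range - lower range.
Span = 287.2 - (15.6)
Span = 271.6

271.6


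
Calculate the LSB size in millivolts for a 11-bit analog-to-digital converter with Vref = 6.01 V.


The resolution (LSB) of an ADC is Vref / 2^n.
LSB = 6.01 / 2^11
LSB = 6.01 / 2048
LSB = 0.00293457 V = 2.93457031 mV

2.93457031 mV


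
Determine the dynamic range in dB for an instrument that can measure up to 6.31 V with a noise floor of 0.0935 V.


Dynamic range = 20 * log10(Vmax / Vnoise).
DR = 20 * log10(6.31 / 0.0935)
DR = 20 * log10(67.49)
DR = 36.58 dB

36.58 dB


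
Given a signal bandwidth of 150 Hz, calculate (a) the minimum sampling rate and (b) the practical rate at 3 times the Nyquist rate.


By Nyquist theorem, fs_min = 2 * fmax.
fs_min = 2 * 150 = 300 Hz
Practical rate = 3 * fs_min = 3 * 300 = 900 Hz

fs_min = 300 Hz, fs_practical = 900 Hz


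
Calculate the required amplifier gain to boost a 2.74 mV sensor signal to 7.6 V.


Gain = Vout / Vin (converting to same units).
G = 7.6 V / 2.74 mV
G = 7600.0 mV / 2.74 mV
G = 2773.72

2773.72


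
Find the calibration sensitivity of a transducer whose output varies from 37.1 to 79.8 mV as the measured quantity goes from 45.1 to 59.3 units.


Sensitivity = (y2 - y1) / (x2 - x1).
S = (79.8 - 37.1) / (59.3 - 45.1)
S = 42.7 / 14.2
S = 3.007 mV/unit

3.007 mV/unit


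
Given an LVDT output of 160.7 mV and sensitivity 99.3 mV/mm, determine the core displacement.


Displacement = Vout / sensitivity.
d = 160.7 / 99.3
d = 1.618 mm

1.618 mm


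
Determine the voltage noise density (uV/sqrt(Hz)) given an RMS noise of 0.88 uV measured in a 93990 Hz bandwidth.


Noise spectral density = Vrms / sqrt(BW).
NSD = 0.88 / sqrt(93990)
NSD = 0.88 / 306.5779
NSD = 0.0029 uV/sqrt(Hz)

0.0029 uV/sqrt(Hz)


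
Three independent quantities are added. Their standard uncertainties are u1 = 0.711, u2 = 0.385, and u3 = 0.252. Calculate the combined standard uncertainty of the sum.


For a sum of independent quantities, uc = sqrt(u1^2 + u2^2 + u3^2).
uc = sqrt(0.711^2 + 0.385^2 + 0.252^2)
uc = sqrt(0.505521 + 0.148225 + 0.063504)
uc = 0.8469

0.8469


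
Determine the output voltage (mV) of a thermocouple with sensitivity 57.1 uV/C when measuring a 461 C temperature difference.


The thermocouple output V = sensitivity * dT.
V = 57.1 uV/C * 461 C
V = 26323.1 uV
V = 26.323 mV

26.323 mV


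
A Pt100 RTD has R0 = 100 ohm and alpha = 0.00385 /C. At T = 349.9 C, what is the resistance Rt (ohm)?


The RTD equation: Rt = R0 * (1 + alpha * T).
Rt = 100 * (1 + 0.00385 * 349.9)
Rt = 100 * (1 + 1.347115)
Rt = 100 * 2.347115
Rt = 234.712 ohm

234.712 ohm


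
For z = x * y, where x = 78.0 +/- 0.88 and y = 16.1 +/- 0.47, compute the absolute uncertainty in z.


For a product z = x*y, the relative uncertainty is:
uz/z = sqrt((ux/x)^2 + (uy/y)^2)
Relative uncertainties: ux/x = 0.88/78.0 = 0.011282
uy/y = 0.47/16.1 = 0.029193
z = 78.0 * 16.1 = 1255.8
uz = 1255.8 * sqrt(0.011282^2 + 0.029193^2) = 39.303

39.303


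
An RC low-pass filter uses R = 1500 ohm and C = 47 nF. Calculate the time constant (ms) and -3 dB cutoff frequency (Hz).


Time constant: tau = R * C.
tau = 1500 * 4.70e-08 = 7.05e-05 s
tau = 0.0705 ms
Cutoff frequency: fc = 1 / (2*pi*R*C).
fc = 1 / (2*pi*7.05e-05) = 2257.52 Hz

tau = 0.0705 ms, fc = 2257.52 Hz


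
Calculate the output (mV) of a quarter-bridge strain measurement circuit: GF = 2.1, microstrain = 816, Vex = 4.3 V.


Quarter bridge output: Vout = (GF * epsilon * Vex) / 4.
Vout = (2.1 * 816e-6 * 4.3) / 4
Vout = 0.00736848 / 4 V
Vout = 0.00184212 V = 1.8421 mV

1.8421 mV


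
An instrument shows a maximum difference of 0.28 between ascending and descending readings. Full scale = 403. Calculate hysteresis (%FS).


Hysteresis = (max difference / full scale) * 100%.
H = (0.28 / 403) * 100
H = 0.069 %FS

0.069 %FS


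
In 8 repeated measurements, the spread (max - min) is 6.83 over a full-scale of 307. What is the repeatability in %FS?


Repeatability = (spread / full scale) * 100%.
R = (6.83 / 307) * 100
R = 2.225 %FS

2.225 %FS


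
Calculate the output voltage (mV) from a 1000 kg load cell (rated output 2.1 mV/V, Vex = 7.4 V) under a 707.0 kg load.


Vout = rated_output * Vex * (load / capacity).
Vout = 2.1 * 7.4 * (707.0 / 1000)
Vout = 2.1 * 7.4 * 0.707
Vout = 10.987 mV

10.987 mV


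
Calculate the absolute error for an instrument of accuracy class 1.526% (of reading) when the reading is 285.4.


Absolute error = (accuracy% / 100) * reading.
Error = (1.526 / 100) * 285.4
Error = 0.01526 * 285.4
Error = 4.3552

4.3552


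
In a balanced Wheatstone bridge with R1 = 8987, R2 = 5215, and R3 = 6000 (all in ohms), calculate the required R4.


At balance: R1*R4 = R2*R3, so R4 = R2*R3/R1.
R4 = 5215 * 6000 / 8987
R4 = 31290000 / 8987
R4 = 3481.7 ohm

3481.7 ohm


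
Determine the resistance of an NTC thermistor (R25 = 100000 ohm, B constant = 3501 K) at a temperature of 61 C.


NTC thermistor equation: Rt = R25 * exp(B * (1/T - 1/T25)).
T in Kelvin: 334.15 K, T25 = 298.15 K
1/T - 1/T25 = 1/334.15 - 1/298.15 = -0.00036135
B * (1/T - 1/T25) = 3501 * -0.00036135 = -1.2651
Rt = 100000 * exp(-1.2651) = 28221.6 ohm

28221.6 ohm


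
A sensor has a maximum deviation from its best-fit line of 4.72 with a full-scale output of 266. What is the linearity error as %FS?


Linearity error = (max deviation / full scale) * 100%.
Linearity = (4.72 / 266) * 100
Linearity = 1.774 %FS

1.774 %FS


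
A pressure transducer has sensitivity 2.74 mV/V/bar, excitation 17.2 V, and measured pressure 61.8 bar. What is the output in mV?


Output = sensitivity * Vex * P.
Vout = 2.74 * 17.2 * 61.8
Vout = 47.128 * 61.8
Vout = 2912.51 mV

2912.51 mV


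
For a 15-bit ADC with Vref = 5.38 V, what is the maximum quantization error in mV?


The maximum quantization error is +/- LSB/2.
LSB = Vref / 2^n = 5.38 / 32768 = 0.00016418 V
Max error = LSB / 2 = 0.00016418 / 2 = 8.209e-05 V
Max error = 0.0821 mV

0.0821 mV


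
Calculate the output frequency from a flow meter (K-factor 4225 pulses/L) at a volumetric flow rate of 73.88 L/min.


Frequency = K * Q / 60 (converting L/min to L/s).
f = 4225 * 73.88 / 60
f = 312143.0 / 60
f = 5202.38 Hz

5202.38 Hz


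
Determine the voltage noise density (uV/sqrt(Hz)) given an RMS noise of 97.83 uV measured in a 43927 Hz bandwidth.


Noise spectral density = Vrms / sqrt(BW).
NSD = 97.83 / sqrt(43927)
NSD = 97.83 / 209.5877
NSD = 0.4668 uV/sqrt(Hz)

0.4668 uV/sqrt(Hz)


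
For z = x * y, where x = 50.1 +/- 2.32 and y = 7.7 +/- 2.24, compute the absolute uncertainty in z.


For a product z = x*y, the relative uncertainty is:
uz/z = sqrt((ux/x)^2 + (uy/y)^2)
Relative uncertainties: ux/x = 2.32/50.1 = 0.046307
uy/y = 2.24/7.7 = 0.290909
z = 50.1 * 7.7 = 385.8
uz = 385.8 * sqrt(0.046307^2 + 0.290909^2) = 113.637

113.637


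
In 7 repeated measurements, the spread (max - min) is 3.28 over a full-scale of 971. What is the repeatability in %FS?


Repeatability = (spread / full scale) * 100%.
R = (3.28 / 971) * 100
R = 0.338 %FS

0.338 %FS


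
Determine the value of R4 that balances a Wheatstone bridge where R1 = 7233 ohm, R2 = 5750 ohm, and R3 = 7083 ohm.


At balance: R1*R4 = R2*R3, so R4 = R2*R3/R1.
R4 = 5750 * 7083 / 7233
R4 = 40727250 / 7233
R4 = 5630.75 ohm

5630.75 ohm


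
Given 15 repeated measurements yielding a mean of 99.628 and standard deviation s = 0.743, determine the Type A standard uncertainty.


The standard uncertainty for Type A evaluation is u = s / sqrt(n).
u = 0.743 / sqrt(15)
u = 0.743 / 3.873
u = 0.1918

0.1918


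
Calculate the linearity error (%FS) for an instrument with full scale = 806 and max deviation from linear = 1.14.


Linearity error = (max deviation / full scale) * 100%.
Linearity = (1.14 / 806) * 100
Linearity = 0.141 %FS

0.141 %FS


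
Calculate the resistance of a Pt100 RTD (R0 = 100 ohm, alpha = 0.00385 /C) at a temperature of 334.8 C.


The RTD equation: Rt = R0 * (1 + alpha * T).
Rt = 100 * (1 + 0.00385 * 334.8)
Rt = 100 * (1 + 1.28898)
Rt = 100 * 2.28898
Rt = 228.898 ohm

228.898 ohm


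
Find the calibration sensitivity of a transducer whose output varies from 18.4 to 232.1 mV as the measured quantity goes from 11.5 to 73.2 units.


Sensitivity = (y2 - y1) / (x2 - x1).
S = (232.1 - 18.4) / (73.2 - 11.5)
S = 213.7 / 61.7
S = 3.4635 mV/unit

3.4635 mV/unit


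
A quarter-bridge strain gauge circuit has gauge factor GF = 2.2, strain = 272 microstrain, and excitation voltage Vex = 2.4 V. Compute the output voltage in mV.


Quarter bridge output: Vout = (GF * epsilon * Vex) / 4.
Vout = (2.2 * 272e-6 * 2.4) / 4
Vout = 0.00143616 / 4 V
Vout = 0.00035904 V = 0.359 mV

0.359 mV


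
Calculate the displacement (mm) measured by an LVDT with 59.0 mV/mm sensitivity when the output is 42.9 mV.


Displacement = Vout / sensitivity.
d = 42.9 / 59.0
d = 0.727 mm

0.727 mm


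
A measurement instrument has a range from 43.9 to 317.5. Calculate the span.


Span = upper range - lower range.
Span = 317.5 - (43.9)
Span = 273.6

273.6


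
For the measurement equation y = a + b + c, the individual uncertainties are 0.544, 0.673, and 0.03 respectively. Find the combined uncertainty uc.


For a sum of independent quantities, uc = sqrt(u1^2 + u2^2 + u3^2).
uc = sqrt(0.544^2 + 0.673^2 + 0.03^2)
uc = sqrt(0.295936 + 0.452929 + 0.0009)
uc = 0.8659

0.8659


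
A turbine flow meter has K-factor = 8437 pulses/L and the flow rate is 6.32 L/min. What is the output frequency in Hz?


Frequency = K * Q / 60 (converting L/min to L/s).
f = 8437 * 6.32 / 60
f = 53321.84 / 60
f = 888.7 Hz

888.7 Hz


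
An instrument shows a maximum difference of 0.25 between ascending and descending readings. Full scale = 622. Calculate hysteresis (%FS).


Hysteresis = (max difference / full scale) * 100%.
H = (0.25 / 622) * 100
H = 0.04 %FS

0.04 %FS


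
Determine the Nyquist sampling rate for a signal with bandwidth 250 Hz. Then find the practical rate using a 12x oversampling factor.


By Nyquist theorem, fs_min = 2 * fmax.
fs_min = 2 * 250 = 500 Hz
Practical rate = 12 * fs_min = 12 * 500 = 6000 Hz

fs_min = 500 Hz, fs_practical = 6000 Hz


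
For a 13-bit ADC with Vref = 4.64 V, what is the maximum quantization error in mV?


The maximum quantization error is +/- LSB/2.
LSB = Vref / 2^n = 4.64 / 8192 = 0.00056641 V
Max error = LSB / 2 = 0.00056641 / 2 = 0.0002832 V
Max error = 0.2832 mV

0.2832 mV


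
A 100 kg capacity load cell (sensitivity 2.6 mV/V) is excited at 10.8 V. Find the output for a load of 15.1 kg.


Vout = rated_output * Vex * (load / capacity).
Vout = 2.6 * 10.8 * (15.1 / 100)
Vout = 2.6 * 10.8 * 0.151
Vout = 4.24 mV

4.24 mV


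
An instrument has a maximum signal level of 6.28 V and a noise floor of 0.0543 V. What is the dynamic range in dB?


Dynamic range = 20 * log10(Vmax / Vnoise).
DR = 20 * log10(6.28 / 0.0543)
DR = 20 * log10(115.65)
DR = 41.26 dB

41.26 dB


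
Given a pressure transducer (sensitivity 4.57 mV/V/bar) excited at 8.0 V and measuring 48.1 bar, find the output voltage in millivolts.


Output = sensitivity * Vex * P.
Vout = 4.57 * 8.0 * 48.1
Vout = 36.56 * 48.1
Vout = 1758.54 mV

1758.54 mV


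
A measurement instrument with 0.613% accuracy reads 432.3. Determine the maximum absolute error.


Absolute error = (accuracy% / 100) * reading.
Error = (0.613 / 100) * 432.3
Error = 0.00613 * 432.3
Error = 2.65

2.65


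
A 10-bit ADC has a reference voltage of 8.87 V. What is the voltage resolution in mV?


The resolution (LSB) of an ADC is Vref / 2^n.
LSB = 8.87 / 2^10
LSB = 8.87 / 1024
LSB = 0.00866211 V = 8.66210938 mV

8.66210938 mV


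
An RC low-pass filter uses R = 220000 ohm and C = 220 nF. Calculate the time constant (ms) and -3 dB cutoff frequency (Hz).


Time constant: tau = R * C.
tau = 220000 * 2.20e-07 = 0.0484 s
tau = 48.4 ms
Cutoff frequency: fc = 1 / (2*pi*R*C).
fc = 1 / (2*pi*0.0484) = 3.29 Hz

tau = 48.4 ms, fc = 3.29 Hz


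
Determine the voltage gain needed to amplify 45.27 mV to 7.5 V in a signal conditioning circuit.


Gain = Vout / Vin (converting to same units).
G = 7.5 V / 45.27 mV
G = 7500.0 mV / 45.27 mV
G = 165.67

165.67


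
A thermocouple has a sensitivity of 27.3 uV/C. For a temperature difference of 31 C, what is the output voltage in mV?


The thermocouple output V = sensitivity * dT.
V = 27.3 uV/C * 31 C
V = 846.3 uV
V = 0.846 mV

0.846 mV


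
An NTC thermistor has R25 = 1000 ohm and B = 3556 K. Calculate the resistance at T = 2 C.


NTC thermistor equation: Rt = R25 * exp(B * (1/T - 1/T25)).
T in Kelvin: 275.15 K, T25 = 298.15 K
1/T - 1/T25 = 1/275.15 - 1/298.15 = 0.00028036
B * (1/T - 1/T25) = 3556 * 0.00028036 = 0.997
Rt = 1000 * exp(0.997) = 2710.1 ohm

2710.1 ohm


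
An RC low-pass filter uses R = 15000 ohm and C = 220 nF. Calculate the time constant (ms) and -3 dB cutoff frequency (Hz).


Time constant: tau = R * C.
tau = 15000 * 2.20e-07 = 0.0033 s
tau = 3.3 ms
Cutoff frequency: fc = 1 / (2*pi*R*C).
fc = 1 / (2*pi*0.0033) = 48.23 Hz

tau = 3.3 ms, fc = 48.23 Hz


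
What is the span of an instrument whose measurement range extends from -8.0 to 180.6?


Span = upper range - lower range.
Span = 180.6 - (-8.0)
Span = 188.6

188.6


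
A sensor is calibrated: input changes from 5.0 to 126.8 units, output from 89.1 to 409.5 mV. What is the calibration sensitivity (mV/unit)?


Sensitivity = (y2 - y1) / (x2 - x1).
S = (409.5 - 89.1) / (126.8 - 5.0)
S = 320.4 / 121.8
S = 2.6305 mV/unit

2.6305 mV/unit


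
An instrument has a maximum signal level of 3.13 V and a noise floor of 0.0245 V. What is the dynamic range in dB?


Dynamic range = 20 * log10(Vmax / Vnoise).
DR = 20 * log10(3.13 / 0.0245)
DR = 20 * log10(127.76)
DR = 42.13 dB

42.13 dB


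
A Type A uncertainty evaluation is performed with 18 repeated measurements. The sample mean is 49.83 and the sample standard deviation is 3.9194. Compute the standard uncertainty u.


The standard uncertainty for Type A evaluation is u = s / sqrt(n).
u = 3.9194 / sqrt(18)
u = 3.9194 / 4.2426
u = 0.9238

0.9238


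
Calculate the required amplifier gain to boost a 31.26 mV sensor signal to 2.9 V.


Gain = Vout / Vin (converting to same units).
G = 2.9 V / 31.26 mV
G = 2900.0 mV / 31.26 mV
G = 92.77

92.77


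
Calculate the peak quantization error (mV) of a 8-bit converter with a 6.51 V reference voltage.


The maximum quantization error is +/- LSB/2.
LSB = Vref / 2^n = 6.51 / 256 = 0.02542969 V
Max error = LSB / 2 = 0.02542969 / 2 = 0.01271484 V
Max error = 12.7148 mV

12.7148 mV


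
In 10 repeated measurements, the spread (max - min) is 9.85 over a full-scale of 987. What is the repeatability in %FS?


Repeatability = (spread / full scale) * 100%.
R = (9.85 / 987) * 100
R = 0.998 %FS

0.998 %FS


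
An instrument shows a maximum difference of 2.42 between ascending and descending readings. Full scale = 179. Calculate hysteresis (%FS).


Hysteresis = (max difference / full scale) * 100%.
H = (2.42 / 179) * 100
H = 1.352 %FS

1.352 %FS


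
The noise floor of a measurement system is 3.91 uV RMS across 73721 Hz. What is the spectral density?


Noise spectral density = Vrms / sqrt(BW).
NSD = 3.91 / sqrt(73721)
NSD = 3.91 / 271.5161
NSD = 0.0144 uV/sqrt(Hz)

0.0144 uV/sqrt(Hz)


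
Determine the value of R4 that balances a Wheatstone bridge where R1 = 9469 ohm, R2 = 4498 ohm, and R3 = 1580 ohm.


At balance: R1*R4 = R2*R3, so R4 = R2*R3/R1.
R4 = 4498 * 1580 / 9469
R4 = 7106840 / 9469
R4 = 750.54 ohm

750.54 ohm


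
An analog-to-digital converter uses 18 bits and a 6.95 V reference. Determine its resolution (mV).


The resolution (LSB) of an ADC is Vref / 2^n.
LSB = 6.95 / 2^18
LSB = 6.95 / 262144
LSB = 2.651e-05 V = 0.02651215 mV

0.02651215 mV


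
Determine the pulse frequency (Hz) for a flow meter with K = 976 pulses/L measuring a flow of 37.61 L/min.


Frequency = K * Q / 60 (converting L/min to L/s).
f = 976 * 37.61 / 60
f = 36707.36 / 60
f = 611.79 Hz

611.79 Hz


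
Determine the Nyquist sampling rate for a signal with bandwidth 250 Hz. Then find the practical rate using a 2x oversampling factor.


By Nyquist theorem, fs_min = 2 * fmax.
fs_min = 2 * 250 = 500 Hz
Practical rate = 2 * fs_min = 2 * 500 = 1000 Hz

fs_min = 500 Hz, fs_practical = 1000 Hz


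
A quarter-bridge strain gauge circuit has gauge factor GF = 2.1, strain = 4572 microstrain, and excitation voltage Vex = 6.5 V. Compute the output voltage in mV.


Quarter bridge output: Vout = (GF * epsilon * Vex) / 4.
Vout = (2.1 * 4572e-6 * 6.5) / 4
Vout = 0.0624078 / 4 V
Vout = 0.01560195 V = 15.602 mV

15.602 mV


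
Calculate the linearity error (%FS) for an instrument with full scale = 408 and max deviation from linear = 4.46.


Linearity error = (max deviation / full scale) * 100%.
Linearity = (4.46 / 408) * 100
Linearity = 1.093 %FS

1.093 %FS


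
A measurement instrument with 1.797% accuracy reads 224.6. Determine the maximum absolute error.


Absolute error = (accuracy% / 100) * reading.
Error = (1.797 / 100) * 224.6
Error = 0.01797 * 224.6
Error = 4.0361

4.0361


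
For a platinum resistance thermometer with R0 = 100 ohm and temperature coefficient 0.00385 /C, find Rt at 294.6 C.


The RTD equation: Rt = R0 * (1 + alpha * T).
Rt = 100 * (1 + 0.00385 * 294.6)
Rt = 100 * (1 + 1.13421)
Rt = 100 * 2.13421
Rt = 213.421 ohm

213.421 ohm


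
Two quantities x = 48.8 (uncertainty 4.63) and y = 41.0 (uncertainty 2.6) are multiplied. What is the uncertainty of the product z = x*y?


For a product z = x*y, the relative uncertainty is:
uz/z = sqrt((ux/x)^2 + (uy/y)^2)
Relative uncertainties: ux/x = 4.63/48.8 = 0.094877
uy/y = 2.6/41.0 = 0.063415
z = 48.8 * 41.0 = 2000.8
uz = 2000.8 * sqrt(0.094877^2 + 0.063415^2) = 228.329

228.329


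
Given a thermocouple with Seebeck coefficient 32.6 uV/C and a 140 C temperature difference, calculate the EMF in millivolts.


The thermocouple output V = sensitivity * dT.
V = 32.6 uV/C * 140 C
V = 4564.0 uV
V = 4.564 mV

4.564 mV


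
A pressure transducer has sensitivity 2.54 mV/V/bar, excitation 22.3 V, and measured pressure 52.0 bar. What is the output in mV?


Output = sensitivity * Vex * P.
Vout = 2.54 * 22.3 * 52.0
Vout = 56.642 * 52.0
Vout = 2945.38 mV

2945.38 mV


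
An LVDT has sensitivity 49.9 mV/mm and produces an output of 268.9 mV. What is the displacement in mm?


Displacement = Vout / sensitivity.
d = 268.9 / 49.9
d = 5.389 mm

5.389 mm


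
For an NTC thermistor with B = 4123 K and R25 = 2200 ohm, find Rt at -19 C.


NTC thermistor equation: Rt = R25 * exp(B * (1/T - 1/T25)).
T in Kelvin: 254.15 K, T25 = 298.15 K
1/T - 1/T25 = 1/254.15 - 1/298.15 = 0.00058067
B * (1/T - 1/T25) = 4123 * 0.00058067 = 2.3941
Rt = 2200 * exp(2.3941) = 24108.2 ohm

24108.2 ohm


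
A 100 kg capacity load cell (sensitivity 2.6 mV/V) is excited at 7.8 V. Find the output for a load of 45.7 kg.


Vout = rated_output * Vex * (load / capacity).
Vout = 2.6 * 7.8 * (45.7 / 100)
Vout = 2.6 * 7.8 * 0.457
Vout = 9.268 mV

9.268 mV


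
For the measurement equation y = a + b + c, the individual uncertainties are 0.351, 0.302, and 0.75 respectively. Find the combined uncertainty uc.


For a sum of independent quantities, uc = sqrt(u1^2 + u2^2 + u3^2).
uc = sqrt(0.351^2 + 0.302^2 + 0.75^2)
uc = sqrt(0.123201 + 0.091204 + 0.5625)
uc = 0.8814

0.8814


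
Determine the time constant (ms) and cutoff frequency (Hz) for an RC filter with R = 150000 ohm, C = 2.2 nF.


Time constant: tau = R * C.
tau = 150000 * 2.20e-09 = 0.00033 s
tau = 0.33 ms
Cutoff frequency: fc = 1 / (2*pi*R*C).
fc = 1 / (2*pi*0.00033) = 482.29 Hz

tau = 0.33 ms, fc = 482.29 Hz


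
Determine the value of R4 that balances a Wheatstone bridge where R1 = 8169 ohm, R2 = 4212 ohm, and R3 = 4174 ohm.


At balance: R1*R4 = R2*R3, so R4 = R2*R3/R1.
R4 = 4212 * 4174 / 8169
R4 = 17580888 / 8169
R4 = 2152.15 ohm

2152.15 ohm


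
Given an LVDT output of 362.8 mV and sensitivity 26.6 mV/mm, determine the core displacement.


Displacement = Vout / sensitivity.
d = 362.8 / 26.6
d = 13.639 mm

13.639 mm


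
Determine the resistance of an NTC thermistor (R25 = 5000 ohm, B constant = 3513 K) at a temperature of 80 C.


NTC thermistor equation: Rt = R25 * exp(B * (1/T - 1/T25)).
T in Kelvin: 353.15 K, T25 = 298.15 K
1/T - 1/T25 = 1/353.15 - 1/298.15 = -0.00052236
B * (1/T - 1/T25) = 3513 * -0.00052236 = -1.835
Rt = 5000 * exp(-1.835) = 798.0 ohm

798.0 ohm


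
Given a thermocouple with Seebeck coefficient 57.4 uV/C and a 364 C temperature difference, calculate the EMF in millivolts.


The thermocouple output V = sensitivity * dT.
V = 57.4 uV/C * 364 C
V = 20893.6 uV
V = 20.894 mV

20.894 mV


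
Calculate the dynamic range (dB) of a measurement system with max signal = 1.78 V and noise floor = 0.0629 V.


Dynamic range = 20 * log10(Vmax / Vnoise).
DR = 20 * log10(1.78 / 0.0629)
DR = 20 * log10(28.3)
DR = 29.04 dB

29.04 dB


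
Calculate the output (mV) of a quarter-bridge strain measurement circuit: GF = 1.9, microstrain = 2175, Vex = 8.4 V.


Quarter bridge output: Vout = (GF * epsilon * Vex) / 4.
Vout = (1.9 * 2175e-6 * 8.4) / 4
Vout = 0.034713 / 4 V
Vout = 0.00867825 V = 8.6783 mV

8.6783 mV


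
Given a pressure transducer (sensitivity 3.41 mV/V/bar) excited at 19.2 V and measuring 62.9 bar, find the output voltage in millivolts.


Output = sensitivity * Vex * P.
Vout = 3.41 * 19.2 * 62.9
Vout = 65.472 * 62.9
Vout = 4118.19 mV

4118.19 mV


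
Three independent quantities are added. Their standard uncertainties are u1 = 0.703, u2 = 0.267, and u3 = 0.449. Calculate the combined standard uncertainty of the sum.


For a sum of independent quantities, uc = sqrt(u1^2 + u2^2 + u3^2).
uc = sqrt(0.703^2 + 0.267^2 + 0.449^2)
uc = sqrt(0.494209 + 0.071289 + 0.201601)
uc = 0.8758

0.8758


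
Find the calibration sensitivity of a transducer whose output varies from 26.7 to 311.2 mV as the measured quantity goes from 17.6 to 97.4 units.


Sensitivity = (y2 - y1) / (x2 - x1).
S = (311.2 - 26.7) / (97.4 - 17.6)
S = 284.5 / 79.8
S = 3.5652 mV/unit

3.5652 mV/unit


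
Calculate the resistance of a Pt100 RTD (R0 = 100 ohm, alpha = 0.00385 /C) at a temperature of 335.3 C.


The RTD equation: Rt = R0 * (1 + alpha * T).
Rt = 100 * (1 + 0.00385 * 335.3)
Rt = 100 * (1 + 1.290905)
Rt = 100 * 2.290905
Rt = 229.091 ohm

229.091 ohm


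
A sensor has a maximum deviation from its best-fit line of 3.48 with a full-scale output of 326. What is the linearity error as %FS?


Linearity error = (max deviation / full scale) * 100%.
Linearity = (3.48 / 326) * 100
Linearity = 1.067 %FS

1.067 %FS


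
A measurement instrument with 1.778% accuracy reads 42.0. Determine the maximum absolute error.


Absolute error = (accuracy% / 100) * reading.
Error = (1.778 / 100) * 42.0
Error = 0.01778 * 42.0
Error = 0.7468

0.7468


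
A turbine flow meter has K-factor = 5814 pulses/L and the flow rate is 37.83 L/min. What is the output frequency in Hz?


Frequency = K * Q / 60 (converting L/min to L/s).
f = 5814 * 37.83 / 60
f = 219943.62 / 60
f = 3665.73 Hz

3665.73 Hz


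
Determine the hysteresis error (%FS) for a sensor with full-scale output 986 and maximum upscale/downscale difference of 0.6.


Hysteresis = (max difference / full scale) * 100%.
H = (0.6 / 986) * 100
H = 0.061 %FS

0.061 %FS


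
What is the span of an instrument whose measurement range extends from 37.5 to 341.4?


Span = upper range - lower range.
Span = 341.4 - (37.5)
Span = 303.9

303.9


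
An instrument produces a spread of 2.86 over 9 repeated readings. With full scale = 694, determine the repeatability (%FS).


Repeatability = (spread / full scale) * 100%.
R = (2.86 / 694) * 100
R = 0.412 %FS

0.412 %FS


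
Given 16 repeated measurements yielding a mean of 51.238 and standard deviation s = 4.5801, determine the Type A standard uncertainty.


The standard uncertainty for Type A evaluation is u = s / sqrt(n).
u = 4.5801 / sqrt(16)
u = 4.5801 / 4.0
u = 1.145

1.145


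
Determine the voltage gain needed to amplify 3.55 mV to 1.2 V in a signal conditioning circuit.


Gain = Vout / Vin (converting to same units).
G = 1.2 V / 3.55 mV
G = 1200.0 mV / 3.55 mV
G = 338.03

338.03


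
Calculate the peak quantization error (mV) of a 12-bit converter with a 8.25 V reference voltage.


The maximum quantization error is +/- LSB/2.
LSB = Vref / 2^n = 8.25 / 4096 = 0.00201416 V
Max error = LSB / 2 = 0.00201416 / 2 = 0.00100708 V
Max error = 1.0071 mV

1.0071 mV


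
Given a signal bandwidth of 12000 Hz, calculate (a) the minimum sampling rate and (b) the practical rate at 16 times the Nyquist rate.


By Nyquist theorem, fs_min = 2 * fmax.
fs_min = 2 * 12000 = 24000 Hz
Practical rate = 16 * fs_min = 16 * 24000 = 384000 Hz

fs_min = 24000 Hz, fs_practical = 384000 Hz


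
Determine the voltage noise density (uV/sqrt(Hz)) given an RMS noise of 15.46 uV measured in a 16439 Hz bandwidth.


Noise spectral density = Vrms / sqrt(BW).
NSD = 15.46 / sqrt(16439)
NSD = 15.46 / 128.2147
NSD = 0.1206 uV/sqrt(Hz)

0.1206 uV/sqrt(Hz)


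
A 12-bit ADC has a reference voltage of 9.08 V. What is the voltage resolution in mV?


The resolution (LSB) of an ADC is Vref / 2^n.
LSB = 9.08 / 2^12
LSB = 9.08 / 4096
LSB = 0.0022168 V = 2.21679688 mV

2.21679688 mV


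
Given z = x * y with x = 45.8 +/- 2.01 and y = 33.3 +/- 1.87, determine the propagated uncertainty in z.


For a product z = x*y, the relative uncertainty is:
uz/z = sqrt((ux/x)^2 + (uy/y)^2)
Relative uncertainties: ux/x = 2.01/45.8 = 0.043886
uy/y = 1.87/33.3 = 0.056156
z = 45.8 * 33.3 = 1525.1
uz = 1525.1 * sqrt(0.043886^2 + 0.056156^2) = 108.698

108.698


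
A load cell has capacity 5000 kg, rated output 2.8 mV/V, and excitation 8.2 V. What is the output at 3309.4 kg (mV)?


Vout = rated_output * Vex * (load / capacity).
Vout = 2.8 * 8.2 * (3309.4 / 5000)
Vout = 2.8 * 8.2 * 0.66188
Vout = 15.197 mV

15.197 mV


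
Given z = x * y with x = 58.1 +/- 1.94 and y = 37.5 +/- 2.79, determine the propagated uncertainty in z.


For a product z = x*y, the relative uncertainty is:
uz/z = sqrt((ux/x)^2 + (uy/y)^2)
Relative uncertainties: ux/x = 1.94/58.1 = 0.033391
uy/y = 2.79/37.5 = 0.0744
z = 58.1 * 37.5 = 2178.8
uz = 2178.8 * sqrt(0.033391^2 + 0.0744^2) = 177.676

177.676


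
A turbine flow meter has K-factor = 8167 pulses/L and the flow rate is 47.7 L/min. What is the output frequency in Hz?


Frequency = K * Q / 60 (converting L/min to L/s).
f = 8167 * 47.7 / 60
f = 389565.9 / 60
f = 6492.77 Hz

6492.77 Hz


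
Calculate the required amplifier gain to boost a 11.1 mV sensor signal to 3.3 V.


Gain = Vout / Vin (converting to same units).
G = 3.3 V / 11.1 mV
G = 3300.0 mV / 11.1 mV
G = 297.3

297.3


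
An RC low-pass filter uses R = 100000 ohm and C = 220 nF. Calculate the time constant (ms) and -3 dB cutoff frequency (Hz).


Time constant: tau = R * C.
tau = 100000 * 2.20e-07 = 0.022 s
tau = 22.0 ms
Cutoff frequency: fc = 1 / (2*pi*R*C).
fc = 1 / (2*pi*0.022) = 7.23 Hz

tau = 22.0 ms, fc = 7.23 Hz


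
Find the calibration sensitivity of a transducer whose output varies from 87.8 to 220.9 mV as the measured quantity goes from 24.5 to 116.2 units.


Sensitivity = (y2 - y1) / (x2 - x1).
S = (220.9 - 87.8) / (116.2 - 24.5)
S = 133.1 / 91.7
S = 1.4515 mV/unit

1.4515 mV/unit


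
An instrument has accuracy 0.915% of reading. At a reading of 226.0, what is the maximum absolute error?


Absolute error = (accuracy% / 100) * reading.
Error = (0.915 / 100) * 226.0
Error = 0.00915 * 226.0
Error = 2.0679

2.0679


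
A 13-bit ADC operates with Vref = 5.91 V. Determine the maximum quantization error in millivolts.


The maximum quantization error is +/- LSB/2.
LSB = Vref / 2^n = 5.91 / 8192 = 0.00072144 V
Max error = LSB / 2 = 0.00072144 / 2 = 0.00036072 V
Max error = 0.3607 mV

0.3607 mV


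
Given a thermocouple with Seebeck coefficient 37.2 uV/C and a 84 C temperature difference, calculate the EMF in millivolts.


The thermocouple output V = sensitivity * dT.
V = 37.2 uV/C * 84 C
V = 3124.8 uV
V = 3.125 mV

3.125 mV


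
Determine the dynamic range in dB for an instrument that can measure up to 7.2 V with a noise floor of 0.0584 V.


Dynamic range = 20 * log10(Vmax / Vnoise).
DR = 20 * log10(7.2 / 0.0584)
DR = 20 * log10(123.29)
DR = 41.82 dB

41.82 dB
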